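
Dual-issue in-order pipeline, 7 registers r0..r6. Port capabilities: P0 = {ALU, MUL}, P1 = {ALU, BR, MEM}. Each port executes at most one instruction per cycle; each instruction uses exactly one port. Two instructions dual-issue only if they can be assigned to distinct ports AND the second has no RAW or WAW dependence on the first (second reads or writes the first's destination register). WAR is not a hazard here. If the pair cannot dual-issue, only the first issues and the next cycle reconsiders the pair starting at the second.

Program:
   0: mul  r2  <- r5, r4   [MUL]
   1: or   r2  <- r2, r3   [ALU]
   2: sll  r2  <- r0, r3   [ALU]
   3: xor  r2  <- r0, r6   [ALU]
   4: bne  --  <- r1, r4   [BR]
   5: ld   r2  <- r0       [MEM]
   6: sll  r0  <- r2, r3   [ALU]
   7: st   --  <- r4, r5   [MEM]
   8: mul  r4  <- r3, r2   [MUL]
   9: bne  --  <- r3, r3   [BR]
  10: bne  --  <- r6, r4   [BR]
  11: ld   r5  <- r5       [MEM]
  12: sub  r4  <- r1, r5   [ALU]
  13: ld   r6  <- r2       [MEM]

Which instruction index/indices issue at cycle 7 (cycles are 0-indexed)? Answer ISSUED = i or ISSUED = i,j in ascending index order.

ISSUED = 10

t=0 i0:mul ; RAW+WAW r2
t=1 i1:or ; WAW r2
t=2 i2:sll ; WAW r2
t=3 i3&i4:xor;bne ; 2-wide
t=4 i5:ld ; RAW r2
t=5 i6&i7:sll;st ; 2-wide
t=6 i8&i9:mul;bne ; 2-wide
t=7 i10:bne ; no-port BR/MEM
t=8 i11:ld ; RAW r5
t=9 i12&i13:sub;ld ; 2-wide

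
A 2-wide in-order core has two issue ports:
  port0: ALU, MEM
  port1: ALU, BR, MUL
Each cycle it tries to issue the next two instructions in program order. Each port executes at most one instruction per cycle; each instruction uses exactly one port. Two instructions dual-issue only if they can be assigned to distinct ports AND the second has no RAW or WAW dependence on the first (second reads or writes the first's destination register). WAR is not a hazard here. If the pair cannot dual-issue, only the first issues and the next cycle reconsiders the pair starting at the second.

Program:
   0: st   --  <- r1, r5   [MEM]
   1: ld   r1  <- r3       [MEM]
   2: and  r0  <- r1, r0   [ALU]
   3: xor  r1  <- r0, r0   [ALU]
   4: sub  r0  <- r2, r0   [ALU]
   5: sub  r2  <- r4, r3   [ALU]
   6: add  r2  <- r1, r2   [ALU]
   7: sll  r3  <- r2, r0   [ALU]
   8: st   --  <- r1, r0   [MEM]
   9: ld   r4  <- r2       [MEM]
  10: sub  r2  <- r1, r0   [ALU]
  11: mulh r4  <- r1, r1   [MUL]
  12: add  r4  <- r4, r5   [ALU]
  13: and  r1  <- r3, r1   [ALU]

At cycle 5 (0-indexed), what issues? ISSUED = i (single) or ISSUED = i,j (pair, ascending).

0. st @i0  | no-port MEM/MEM
1. ld @i1  | RAW r1
2. and @i2  | RAW r0
3. xor;sub @i3&i4  | 2-wide
4. sub @i5  | RAW+WAW r2
5. add @i6  | RAW r2
6. sll;st @i7&i8  | 2-wide
7. ld;sub @i9&i10  | 2-wide
8. mulh @i11  | RAW+WAW r4
9. add;and @i12&i13  | 2-wide

ISSUED = 6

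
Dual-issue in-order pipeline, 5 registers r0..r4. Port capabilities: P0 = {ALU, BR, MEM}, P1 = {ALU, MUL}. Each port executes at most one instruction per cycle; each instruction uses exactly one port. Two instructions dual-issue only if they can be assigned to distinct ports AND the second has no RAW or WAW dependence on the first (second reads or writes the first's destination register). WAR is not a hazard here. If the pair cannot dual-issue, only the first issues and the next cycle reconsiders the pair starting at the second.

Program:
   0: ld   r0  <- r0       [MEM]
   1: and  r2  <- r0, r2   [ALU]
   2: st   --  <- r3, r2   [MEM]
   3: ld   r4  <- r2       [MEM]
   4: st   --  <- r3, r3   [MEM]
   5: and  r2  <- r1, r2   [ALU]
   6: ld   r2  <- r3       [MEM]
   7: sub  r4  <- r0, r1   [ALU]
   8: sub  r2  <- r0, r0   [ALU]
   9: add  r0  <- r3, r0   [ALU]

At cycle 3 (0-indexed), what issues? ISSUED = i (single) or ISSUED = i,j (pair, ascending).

0. ld.MEM @i0  | RAW r0
1. and.ALU @i1  | RAW r2
2. st.MEM @i2  | no-port MEM/MEM
3. ld.MEM @i3  | no-port MEM/MEM
4. st.MEM/and.ALU @i4&i5  | 2-wide
5. ld.MEM/sub.ALU @i6&i7  | 2-wide
6. sub.ALU/add.ALU @i8&i9  | 2-wide

ISSUED = 3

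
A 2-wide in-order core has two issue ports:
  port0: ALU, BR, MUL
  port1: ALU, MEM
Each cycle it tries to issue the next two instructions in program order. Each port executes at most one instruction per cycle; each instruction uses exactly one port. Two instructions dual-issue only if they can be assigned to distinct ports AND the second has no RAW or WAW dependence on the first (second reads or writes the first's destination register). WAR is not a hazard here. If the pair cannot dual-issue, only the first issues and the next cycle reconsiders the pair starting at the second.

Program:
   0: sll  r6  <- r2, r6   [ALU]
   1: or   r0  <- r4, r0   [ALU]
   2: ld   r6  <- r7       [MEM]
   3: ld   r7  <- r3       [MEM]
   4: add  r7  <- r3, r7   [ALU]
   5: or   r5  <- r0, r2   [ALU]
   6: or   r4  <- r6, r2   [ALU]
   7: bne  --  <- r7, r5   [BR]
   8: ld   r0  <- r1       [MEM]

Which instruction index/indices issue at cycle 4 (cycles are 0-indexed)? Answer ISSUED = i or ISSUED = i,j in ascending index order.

t=0 i0,i1:sll or ; 2-wide
t=1 i2:ld ; no-port MEM/MEM
t=2 i3:ld ; RAW+WAW r7
t=3 i4,i5:add or ; 2-wide
t=4 i6,i7:or bne ; 2-wide
t=5 i8:ld ; tail

ISSUED = 6,7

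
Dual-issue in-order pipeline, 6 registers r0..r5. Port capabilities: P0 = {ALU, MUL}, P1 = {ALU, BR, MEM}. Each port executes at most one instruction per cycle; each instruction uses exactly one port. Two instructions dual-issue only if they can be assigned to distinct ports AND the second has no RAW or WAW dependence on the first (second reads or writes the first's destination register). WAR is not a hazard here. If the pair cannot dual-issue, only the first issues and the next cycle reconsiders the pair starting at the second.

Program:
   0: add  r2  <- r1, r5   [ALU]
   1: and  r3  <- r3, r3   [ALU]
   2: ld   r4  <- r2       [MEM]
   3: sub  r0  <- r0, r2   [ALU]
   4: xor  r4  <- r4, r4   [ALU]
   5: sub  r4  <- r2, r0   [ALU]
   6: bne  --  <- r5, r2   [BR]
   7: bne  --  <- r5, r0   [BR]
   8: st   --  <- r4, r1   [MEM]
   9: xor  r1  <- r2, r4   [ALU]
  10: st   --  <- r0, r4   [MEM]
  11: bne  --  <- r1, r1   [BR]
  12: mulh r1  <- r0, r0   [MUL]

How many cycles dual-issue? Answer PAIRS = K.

t=0 i0,i1:add/and ; dual
t=1 i2,i3:ld/sub ; dual
t=2 i4:xor ; WAW r4
t=3 i5,i6:sub/bne ; dual
t=4 i7:bne ; no-port BR/MEM
t=5 i8,i9:st/xor ; dual
t=6 i10:st ; no-port MEM/BR
t=7 i11,i12:bne/mulh ; dual

PAIRS = 5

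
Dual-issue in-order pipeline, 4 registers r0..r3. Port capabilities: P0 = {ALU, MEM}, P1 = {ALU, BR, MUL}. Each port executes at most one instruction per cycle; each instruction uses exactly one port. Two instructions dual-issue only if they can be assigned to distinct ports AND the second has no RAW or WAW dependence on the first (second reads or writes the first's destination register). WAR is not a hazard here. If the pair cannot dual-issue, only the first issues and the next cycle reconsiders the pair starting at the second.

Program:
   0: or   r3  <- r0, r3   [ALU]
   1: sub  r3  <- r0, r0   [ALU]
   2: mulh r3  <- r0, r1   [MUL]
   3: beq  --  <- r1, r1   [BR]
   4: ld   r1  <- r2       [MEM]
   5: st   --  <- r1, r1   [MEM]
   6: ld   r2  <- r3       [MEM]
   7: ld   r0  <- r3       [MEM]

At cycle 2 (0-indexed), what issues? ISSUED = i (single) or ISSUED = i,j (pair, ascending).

ISSUED = 2

  cy0 -> i0 (or.ALU) WAW r3
  cy1 -> i1 (sub.ALU) WAW r3
  cy2 -> i2 (mulh.MUL) no-port MUL/BR
  cy3 -> i3/i4 (beq.BR/ld.MEM) dual
  cy4 -> i5 (st.MEM) no-port MEM/MEM
  cy5 -> i6 (ld.MEM) no-port MEM/MEM
  cy6 -> i7 (ld.MEM) tail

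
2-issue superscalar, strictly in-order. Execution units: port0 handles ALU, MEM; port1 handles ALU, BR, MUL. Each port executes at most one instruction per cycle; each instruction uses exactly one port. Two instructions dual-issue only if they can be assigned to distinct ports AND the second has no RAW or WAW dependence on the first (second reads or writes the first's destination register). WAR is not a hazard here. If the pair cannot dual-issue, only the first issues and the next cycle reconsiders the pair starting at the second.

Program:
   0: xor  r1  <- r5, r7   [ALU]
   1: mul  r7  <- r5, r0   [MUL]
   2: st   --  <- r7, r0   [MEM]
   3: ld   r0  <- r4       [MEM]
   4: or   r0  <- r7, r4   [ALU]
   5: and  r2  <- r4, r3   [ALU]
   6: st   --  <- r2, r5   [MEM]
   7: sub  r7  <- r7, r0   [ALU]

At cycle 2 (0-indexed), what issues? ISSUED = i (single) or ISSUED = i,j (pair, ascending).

ISSUED = 3

#0 head=0: xor.ALU+mul.MUL i0&i1 pair
#1 head=2: st.MEM i2 no-port MEM/MEM
#2 head=3: ld.MEM i3 WAW r0
#3 head=4: or.ALU+and.ALU i4&i5 pair
#4 head=6: st.MEM+sub.ALU i6&i7 pair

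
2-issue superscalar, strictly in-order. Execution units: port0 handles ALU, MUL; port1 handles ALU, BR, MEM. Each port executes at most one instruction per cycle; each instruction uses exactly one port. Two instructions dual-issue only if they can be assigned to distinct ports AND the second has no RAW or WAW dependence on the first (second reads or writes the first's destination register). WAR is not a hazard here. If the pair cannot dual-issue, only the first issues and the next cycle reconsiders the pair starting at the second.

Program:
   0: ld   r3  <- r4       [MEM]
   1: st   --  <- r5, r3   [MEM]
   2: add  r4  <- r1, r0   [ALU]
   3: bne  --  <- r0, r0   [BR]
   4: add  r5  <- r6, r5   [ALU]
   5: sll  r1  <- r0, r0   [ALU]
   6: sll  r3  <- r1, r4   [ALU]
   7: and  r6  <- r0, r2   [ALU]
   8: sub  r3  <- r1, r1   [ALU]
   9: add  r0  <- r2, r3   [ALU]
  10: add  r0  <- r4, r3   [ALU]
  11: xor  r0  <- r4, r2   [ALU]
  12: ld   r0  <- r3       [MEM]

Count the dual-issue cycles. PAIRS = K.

PAIRS = 3

  cy0 -> i0 (ld) no-port MEM/MEM
  cy1 -> i1&i2 (st;add) pair
  cy2 -> i3&i4 (bne;add) pair
  cy3 -> i5 (sll) RAW r1
  cy4 -> i6&i7 (sll;and) pair
  cy5 -> i8 (sub) RAW r3
  cy6 -> i9 (add) WAW r0
  cy7 -> i10 (add) WAW r0
  cy8 -> i11 (xor) WAW r0
  cy9 -> i12 (ld) tail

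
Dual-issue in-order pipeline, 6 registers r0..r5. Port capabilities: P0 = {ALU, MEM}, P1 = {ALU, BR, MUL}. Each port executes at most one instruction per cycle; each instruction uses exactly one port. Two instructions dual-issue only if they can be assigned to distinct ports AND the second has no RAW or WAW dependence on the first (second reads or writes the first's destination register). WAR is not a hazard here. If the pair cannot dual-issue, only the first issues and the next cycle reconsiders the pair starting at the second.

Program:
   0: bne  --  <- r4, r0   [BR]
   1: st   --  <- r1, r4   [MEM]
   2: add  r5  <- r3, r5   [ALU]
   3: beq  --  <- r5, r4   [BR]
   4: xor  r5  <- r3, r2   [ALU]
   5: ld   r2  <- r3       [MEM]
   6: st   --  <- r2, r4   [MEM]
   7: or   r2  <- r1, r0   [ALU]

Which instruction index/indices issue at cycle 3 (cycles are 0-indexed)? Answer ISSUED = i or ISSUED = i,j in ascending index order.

  cy0 -> i0&i1 (bne.BR/st.MEM) 2-wide
  cy1 -> i2 (add.ALU) RAW r5
  cy2 -> i3&i4 (beq.BR/xor.ALU) 2-wide
  cy3 -> i5 (ld.MEM) no-port MEM/MEM
  cy4 -> i6&i7 (st.MEM/or.ALU) 2-wide

ISSUED = 5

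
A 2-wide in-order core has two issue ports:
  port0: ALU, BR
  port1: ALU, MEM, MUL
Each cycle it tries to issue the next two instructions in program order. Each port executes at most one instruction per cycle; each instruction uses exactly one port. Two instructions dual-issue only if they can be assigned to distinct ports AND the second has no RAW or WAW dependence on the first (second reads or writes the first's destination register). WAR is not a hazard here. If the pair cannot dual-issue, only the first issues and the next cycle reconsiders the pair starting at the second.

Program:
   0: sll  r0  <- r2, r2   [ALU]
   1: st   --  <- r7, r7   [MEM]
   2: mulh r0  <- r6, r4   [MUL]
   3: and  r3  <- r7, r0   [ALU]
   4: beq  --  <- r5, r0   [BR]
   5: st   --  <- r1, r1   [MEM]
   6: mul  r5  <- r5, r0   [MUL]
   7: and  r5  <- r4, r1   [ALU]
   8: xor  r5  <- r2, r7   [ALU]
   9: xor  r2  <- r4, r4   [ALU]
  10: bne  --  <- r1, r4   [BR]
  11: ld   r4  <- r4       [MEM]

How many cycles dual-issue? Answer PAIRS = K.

PAIRS = 4

#0 head=0: sll+st i0,i1 pair
#1 head=2: mulh i2 RAW r0
#2 head=3: and+beq i3,i4 pair
#3 head=5: st i5 no-port MEM/MUL
#4 head=6: mul i6 WAW r5
#5 head=7: and i7 WAW r5
#6 head=8: xor+xor i8,i9 pair
#7 head=10: bne+ld i10,i11 pair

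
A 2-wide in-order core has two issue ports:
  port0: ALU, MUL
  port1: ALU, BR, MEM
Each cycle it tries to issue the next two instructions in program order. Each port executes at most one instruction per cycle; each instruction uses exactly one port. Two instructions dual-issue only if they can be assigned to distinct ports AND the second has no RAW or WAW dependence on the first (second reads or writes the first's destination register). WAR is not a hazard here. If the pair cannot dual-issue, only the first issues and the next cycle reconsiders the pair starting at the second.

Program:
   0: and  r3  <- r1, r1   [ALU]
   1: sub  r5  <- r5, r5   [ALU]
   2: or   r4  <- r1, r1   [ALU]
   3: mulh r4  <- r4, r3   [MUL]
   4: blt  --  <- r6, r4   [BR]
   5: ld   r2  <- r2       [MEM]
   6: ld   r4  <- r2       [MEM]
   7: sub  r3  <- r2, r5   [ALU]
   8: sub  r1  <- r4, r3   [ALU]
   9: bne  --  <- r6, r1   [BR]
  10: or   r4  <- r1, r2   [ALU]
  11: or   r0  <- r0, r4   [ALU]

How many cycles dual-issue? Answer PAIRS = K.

PAIRS = 3

0. and/sub @i0&i1  | 2-wide
1. or @i2  | RAW+WAW r4
2. mulh @i3  | RAW r4
3. blt @i4  | no-port BR/MEM
4. ld @i5  | no-port MEM/MEM
5. ld/sub @i6&i7  | 2-wide
6. sub @i8  | RAW r1
7. bne/or @i9&i10  | 2-wide
8. or @i11  | tail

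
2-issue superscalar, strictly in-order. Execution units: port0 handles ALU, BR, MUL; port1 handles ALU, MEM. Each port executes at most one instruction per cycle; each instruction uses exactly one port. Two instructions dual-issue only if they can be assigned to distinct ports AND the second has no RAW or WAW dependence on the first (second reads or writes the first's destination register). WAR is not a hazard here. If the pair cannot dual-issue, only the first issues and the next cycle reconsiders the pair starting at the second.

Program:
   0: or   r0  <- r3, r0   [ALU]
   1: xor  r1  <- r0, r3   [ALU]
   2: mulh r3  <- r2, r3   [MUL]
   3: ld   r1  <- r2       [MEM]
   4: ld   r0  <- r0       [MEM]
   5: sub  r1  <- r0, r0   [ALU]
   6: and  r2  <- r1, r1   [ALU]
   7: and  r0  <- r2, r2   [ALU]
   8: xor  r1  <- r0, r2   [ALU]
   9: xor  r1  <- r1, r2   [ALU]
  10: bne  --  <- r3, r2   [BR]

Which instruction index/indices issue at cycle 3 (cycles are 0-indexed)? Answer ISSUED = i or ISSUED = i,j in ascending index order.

ISSUED = 4

c0: i0 or.ALU  RAW r0
c1: i1/i2 xor.ALU;mulh.MUL  pair
c2: i3 ld.MEM  no-port MEM/MEM
c3: i4 ld.MEM  RAW r0
c4: i5 sub.ALU  RAW r1
c5: i6 and.ALU  RAW r2
c6: i7 and.ALU  RAW r0
c7: i8 xor.ALU  RAW+WAW r1
c8: i9/i10 xor.ALU;bne.BR  pair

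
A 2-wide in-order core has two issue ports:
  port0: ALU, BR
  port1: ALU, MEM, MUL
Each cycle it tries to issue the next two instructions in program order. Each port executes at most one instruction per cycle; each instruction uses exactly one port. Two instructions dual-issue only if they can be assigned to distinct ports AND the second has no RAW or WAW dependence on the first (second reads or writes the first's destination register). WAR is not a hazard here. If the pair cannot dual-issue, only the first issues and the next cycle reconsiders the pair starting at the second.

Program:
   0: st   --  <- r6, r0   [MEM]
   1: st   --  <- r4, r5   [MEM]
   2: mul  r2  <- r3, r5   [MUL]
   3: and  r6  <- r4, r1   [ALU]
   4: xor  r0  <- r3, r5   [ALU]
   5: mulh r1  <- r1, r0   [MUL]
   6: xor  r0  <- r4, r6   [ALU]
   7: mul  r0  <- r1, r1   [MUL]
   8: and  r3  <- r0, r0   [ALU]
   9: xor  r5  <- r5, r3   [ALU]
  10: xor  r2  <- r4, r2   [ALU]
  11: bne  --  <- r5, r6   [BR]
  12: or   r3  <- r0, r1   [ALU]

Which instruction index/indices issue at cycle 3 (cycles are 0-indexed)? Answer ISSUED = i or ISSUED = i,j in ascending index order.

  cy0 -> i0 (st.MEM) no-port MEM/MEM
  cy1 -> i1 (st.MEM) no-port MEM/MUL
  cy2 -> i2+i3 (mul.MUL+and.ALU) dual
  cy3 -> i4 (xor.ALU) RAW r0
  cy4 -> i5+i6 (mulh.MUL+xor.ALU) dual
  cy5 -> i7 (mul.MUL) RAW r0
  cy6 -> i8 (and.ALU) RAW r3
  cy7 -> i9+i10 (xor.ALU+xor.ALU) dual
  cy8 -> i11+i12 (bne.BR+or.ALU) dual

ISSUED = 4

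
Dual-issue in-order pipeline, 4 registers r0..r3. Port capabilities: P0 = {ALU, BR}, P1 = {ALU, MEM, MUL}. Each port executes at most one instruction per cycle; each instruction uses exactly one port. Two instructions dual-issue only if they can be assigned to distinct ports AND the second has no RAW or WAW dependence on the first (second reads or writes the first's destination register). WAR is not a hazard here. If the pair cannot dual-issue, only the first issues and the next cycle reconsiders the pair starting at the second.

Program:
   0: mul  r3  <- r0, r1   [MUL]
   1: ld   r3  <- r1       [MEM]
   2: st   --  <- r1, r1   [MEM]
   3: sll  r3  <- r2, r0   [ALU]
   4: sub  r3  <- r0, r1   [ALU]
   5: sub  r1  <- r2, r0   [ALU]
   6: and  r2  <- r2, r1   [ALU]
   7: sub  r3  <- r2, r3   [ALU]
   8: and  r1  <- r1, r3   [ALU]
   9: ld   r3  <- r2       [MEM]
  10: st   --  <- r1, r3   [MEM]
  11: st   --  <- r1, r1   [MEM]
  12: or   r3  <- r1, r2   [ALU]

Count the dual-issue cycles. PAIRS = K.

[0] i0  mul.MUL  -- no-port MUL/MEM
[1] i1  ld.MEM  -- no-port MEM/MEM
[2] i2&i3  st.MEM/sll.ALU  -- pair
[3] i4&i5  sub.ALU/sub.ALU  -- pair
[4] i6  and.ALU  -- RAW r2
[5] i7  sub.ALU  -- RAW r3
[6] i8&i9  and.ALU/ld.MEM  -- pair
[7] i10  st.MEM  -- no-port MEM/MEM
[8] i11&i12  st.MEM/or.ALU  -- pair

PAIRS = 4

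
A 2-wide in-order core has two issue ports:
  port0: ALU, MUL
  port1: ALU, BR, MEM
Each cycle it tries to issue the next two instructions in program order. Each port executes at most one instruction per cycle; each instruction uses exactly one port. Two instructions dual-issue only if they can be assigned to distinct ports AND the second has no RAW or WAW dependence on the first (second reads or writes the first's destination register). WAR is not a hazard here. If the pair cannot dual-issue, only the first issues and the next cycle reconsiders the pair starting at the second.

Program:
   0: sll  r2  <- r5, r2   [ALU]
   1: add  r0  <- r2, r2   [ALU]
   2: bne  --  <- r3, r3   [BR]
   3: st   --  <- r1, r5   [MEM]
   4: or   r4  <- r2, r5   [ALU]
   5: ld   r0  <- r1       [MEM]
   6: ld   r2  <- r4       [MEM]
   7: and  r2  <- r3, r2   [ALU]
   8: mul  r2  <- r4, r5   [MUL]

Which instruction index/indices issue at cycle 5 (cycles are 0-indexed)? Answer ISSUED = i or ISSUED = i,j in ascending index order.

#0 head=0: sll.ALU i0 RAW r2
#1 head=1: add.ALU;bne.BR i1/i2 pair
#2 head=3: st.MEM;or.ALU i3/i4 pair
#3 head=5: ld.MEM i5 no-port MEM/MEM
#4 head=6: ld.MEM i6 RAW+WAW r2
#5 head=7: and.ALU i7 WAW r2
#6 head=8: mul.MUL i8 tail

ISSUED = 7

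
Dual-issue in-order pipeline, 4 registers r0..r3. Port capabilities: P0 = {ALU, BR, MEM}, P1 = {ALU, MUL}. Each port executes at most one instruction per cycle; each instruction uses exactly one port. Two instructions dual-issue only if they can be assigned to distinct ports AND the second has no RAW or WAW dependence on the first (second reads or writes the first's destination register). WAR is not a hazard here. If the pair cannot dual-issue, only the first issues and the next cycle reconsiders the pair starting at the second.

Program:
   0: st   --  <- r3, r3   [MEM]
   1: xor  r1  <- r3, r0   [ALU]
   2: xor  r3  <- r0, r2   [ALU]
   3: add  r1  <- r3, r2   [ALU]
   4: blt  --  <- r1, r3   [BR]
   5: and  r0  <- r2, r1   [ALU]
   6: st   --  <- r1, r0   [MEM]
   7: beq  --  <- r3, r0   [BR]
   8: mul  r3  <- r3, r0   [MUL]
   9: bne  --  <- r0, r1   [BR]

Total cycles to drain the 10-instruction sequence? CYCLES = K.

CYCLES = 7

c0: i0+i1 st.MEM+xor.ALU  pair
c1: i2 xor.ALU  RAW r3
c2: i3 add.ALU  RAW r1
c3: i4+i5 blt.BR+and.ALU  pair
c4: i6 st.MEM  no-port MEM/BR
c5: i7+i8 beq.BR+mul.MUL  pair
c6: i9 bne.BR  tail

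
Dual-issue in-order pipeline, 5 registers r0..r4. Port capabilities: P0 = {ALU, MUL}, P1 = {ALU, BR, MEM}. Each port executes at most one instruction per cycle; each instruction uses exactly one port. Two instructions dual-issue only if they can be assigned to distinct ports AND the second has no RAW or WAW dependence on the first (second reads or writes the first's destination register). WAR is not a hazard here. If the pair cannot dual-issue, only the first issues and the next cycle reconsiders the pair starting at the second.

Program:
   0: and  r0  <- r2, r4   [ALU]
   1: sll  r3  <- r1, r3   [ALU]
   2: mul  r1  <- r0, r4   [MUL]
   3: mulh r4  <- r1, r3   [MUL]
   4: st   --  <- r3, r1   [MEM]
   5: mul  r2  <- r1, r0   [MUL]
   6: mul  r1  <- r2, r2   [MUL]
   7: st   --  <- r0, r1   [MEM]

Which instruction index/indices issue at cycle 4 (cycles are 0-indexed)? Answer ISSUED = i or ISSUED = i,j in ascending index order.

ISSUED = 6

c0: i0+i1 and.ALU/sll.ALU  2-wide
c1: i2 mul.MUL  no-port MUL/MUL
c2: i3+i4 mulh.MUL/st.MEM  2-wide
c3: i5 mul.MUL  no-port MUL/MUL
c4: i6 mul.MUL  RAW r1
c5: i7 st.MEM  tail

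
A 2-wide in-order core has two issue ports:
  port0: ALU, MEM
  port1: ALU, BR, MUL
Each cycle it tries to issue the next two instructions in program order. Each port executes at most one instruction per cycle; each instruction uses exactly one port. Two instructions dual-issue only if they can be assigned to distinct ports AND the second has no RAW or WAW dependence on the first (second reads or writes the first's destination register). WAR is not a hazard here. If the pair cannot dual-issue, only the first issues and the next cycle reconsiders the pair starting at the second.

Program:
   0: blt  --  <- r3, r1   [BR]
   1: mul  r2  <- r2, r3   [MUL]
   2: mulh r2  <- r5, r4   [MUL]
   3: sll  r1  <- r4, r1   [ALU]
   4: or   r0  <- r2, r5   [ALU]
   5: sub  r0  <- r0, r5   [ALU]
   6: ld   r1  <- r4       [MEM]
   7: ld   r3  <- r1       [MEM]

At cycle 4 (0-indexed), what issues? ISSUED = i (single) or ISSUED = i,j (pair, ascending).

#0 head=0: blt i0 no-port BR/MUL
#1 head=1: mul i1 no-port MUL/MUL
#2 head=2: mulh/sll i2+i3 dual
#3 head=4: or i4 RAW+WAW r0
#4 head=5: sub/ld i5+i6 dual
#5 head=7: ld i7 tail

ISSUED = 5,6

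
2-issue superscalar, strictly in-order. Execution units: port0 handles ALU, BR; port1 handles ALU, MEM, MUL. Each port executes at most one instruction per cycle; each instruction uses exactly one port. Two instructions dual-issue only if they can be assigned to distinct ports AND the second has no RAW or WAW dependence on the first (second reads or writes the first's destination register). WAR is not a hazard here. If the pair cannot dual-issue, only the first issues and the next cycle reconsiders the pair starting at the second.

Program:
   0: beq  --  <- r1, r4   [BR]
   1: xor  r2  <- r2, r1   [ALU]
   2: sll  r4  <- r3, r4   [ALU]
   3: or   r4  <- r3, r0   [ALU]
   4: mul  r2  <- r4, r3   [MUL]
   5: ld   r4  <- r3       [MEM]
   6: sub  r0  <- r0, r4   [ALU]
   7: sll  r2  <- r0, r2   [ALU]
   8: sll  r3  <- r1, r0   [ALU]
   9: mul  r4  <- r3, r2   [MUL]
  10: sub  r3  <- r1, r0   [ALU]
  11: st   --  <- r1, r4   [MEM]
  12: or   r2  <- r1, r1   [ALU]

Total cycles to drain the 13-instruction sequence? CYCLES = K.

  cy0 -> i0/i1 (beq.BR/xor.ALU) dual
  cy1 -> i2 (sll.ALU) WAW r4
  cy2 -> i3 (or.ALU) RAW r4
  cy3 -> i4 (mul.MUL) no-port MUL/MEM
  cy4 -> i5 (ld.MEM) RAW r4
  cy5 -> i6 (sub.ALU) RAW r0
  cy6 -> i7/i8 (sll.ALU/sll.ALU) dual
  cy7 -> i9/i10 (mul.MUL/sub.ALU) dual
  cy8 -> i11/i12 (st.MEM/or.ALU) dual

CYCLES = 9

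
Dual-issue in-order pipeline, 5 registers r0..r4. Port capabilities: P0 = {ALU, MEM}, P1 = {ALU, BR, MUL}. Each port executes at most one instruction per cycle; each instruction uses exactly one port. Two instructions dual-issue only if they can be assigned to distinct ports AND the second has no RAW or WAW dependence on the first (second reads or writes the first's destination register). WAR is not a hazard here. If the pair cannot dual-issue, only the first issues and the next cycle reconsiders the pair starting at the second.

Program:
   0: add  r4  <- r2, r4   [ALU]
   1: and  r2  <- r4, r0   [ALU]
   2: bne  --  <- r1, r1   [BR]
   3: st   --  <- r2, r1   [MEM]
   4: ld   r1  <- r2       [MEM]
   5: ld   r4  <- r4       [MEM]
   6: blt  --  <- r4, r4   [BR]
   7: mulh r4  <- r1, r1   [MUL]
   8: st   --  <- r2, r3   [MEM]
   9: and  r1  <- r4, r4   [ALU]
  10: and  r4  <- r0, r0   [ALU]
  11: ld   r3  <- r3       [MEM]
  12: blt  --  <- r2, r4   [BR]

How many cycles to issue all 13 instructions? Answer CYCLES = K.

CYCLES = 9

c0: i0 add  RAW r4
c1: i1/i2 and/bne  pair
c2: i3 st  no-port MEM/MEM
c3: i4 ld  no-port MEM/MEM
c4: i5 ld  RAW r4
c5: i6 blt  no-port BR/MUL
c6: i7/i8 mulh/st  pair
c7: i9/i10 and/and  pair
c8: i11/i12 ld/blt  pair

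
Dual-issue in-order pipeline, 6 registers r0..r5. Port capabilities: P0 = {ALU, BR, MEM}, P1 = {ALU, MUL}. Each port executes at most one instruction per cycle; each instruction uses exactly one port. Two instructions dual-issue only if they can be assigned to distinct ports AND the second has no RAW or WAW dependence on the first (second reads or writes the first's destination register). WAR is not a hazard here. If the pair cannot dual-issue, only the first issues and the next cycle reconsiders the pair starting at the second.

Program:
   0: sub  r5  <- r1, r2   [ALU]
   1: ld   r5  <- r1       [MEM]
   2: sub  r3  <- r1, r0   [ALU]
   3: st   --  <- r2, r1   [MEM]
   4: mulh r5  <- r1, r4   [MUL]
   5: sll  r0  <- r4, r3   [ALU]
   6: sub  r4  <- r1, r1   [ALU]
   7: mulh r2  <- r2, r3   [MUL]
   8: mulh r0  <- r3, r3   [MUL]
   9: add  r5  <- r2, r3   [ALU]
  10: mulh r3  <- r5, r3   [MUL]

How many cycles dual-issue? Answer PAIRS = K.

PAIRS = 4

#0 head=0: sub i0 WAW r5
#1 head=1: ld+sub i1,i2 pair
#2 head=3: st+mulh i3,i4 pair
#3 head=5: sll+sub i5,i6 pair
#4 head=7: mulh i7 no-port MUL/MUL
#5 head=8: mulh+add i8,i9 pair
#6 head=10: mulh i10 tail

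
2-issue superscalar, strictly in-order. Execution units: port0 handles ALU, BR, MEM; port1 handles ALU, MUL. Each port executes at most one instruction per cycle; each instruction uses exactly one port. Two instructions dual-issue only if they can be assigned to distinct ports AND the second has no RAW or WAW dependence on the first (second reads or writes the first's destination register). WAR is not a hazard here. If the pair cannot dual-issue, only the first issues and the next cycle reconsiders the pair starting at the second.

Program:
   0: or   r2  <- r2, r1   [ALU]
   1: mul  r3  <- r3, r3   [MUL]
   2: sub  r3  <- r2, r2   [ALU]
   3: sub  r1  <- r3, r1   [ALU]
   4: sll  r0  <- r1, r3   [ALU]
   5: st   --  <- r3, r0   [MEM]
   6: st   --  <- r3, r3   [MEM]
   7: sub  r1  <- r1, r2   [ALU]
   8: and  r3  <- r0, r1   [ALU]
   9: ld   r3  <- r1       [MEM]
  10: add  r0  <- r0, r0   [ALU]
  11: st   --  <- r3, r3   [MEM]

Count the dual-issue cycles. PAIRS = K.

c0: i0&i1 or/mul  2-wide
c1: i2 sub  RAW r3
c2: i3 sub  RAW r1
c3: i4 sll  RAW r0
c4: i5 st  no-port MEM/MEM
c5: i6&i7 st/sub  2-wide
c6: i8 and  WAW r3
c7: i9&i10 ld/add  2-wide
c8: i11 st  tail

PAIRS = 3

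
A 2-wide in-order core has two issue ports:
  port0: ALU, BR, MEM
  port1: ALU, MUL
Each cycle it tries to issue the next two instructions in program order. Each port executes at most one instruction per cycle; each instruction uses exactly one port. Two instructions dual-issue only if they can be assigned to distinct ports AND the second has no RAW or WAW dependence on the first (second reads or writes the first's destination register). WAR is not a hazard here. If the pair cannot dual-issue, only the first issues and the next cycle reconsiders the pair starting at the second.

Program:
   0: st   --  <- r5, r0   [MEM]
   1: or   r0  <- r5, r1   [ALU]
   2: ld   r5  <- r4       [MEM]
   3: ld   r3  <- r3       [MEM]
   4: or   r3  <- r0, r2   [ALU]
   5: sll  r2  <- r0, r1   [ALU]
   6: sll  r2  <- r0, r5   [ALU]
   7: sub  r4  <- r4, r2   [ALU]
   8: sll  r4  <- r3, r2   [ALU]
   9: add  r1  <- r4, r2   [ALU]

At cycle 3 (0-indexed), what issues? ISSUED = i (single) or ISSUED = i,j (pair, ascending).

ISSUED = 4,5

[0] i0,i1  st.MEM or.ALU  -- 2-wide
[1] i2  ld.MEM  -- no-port MEM/MEM
[2] i3  ld.MEM  -- WAW r3
[3] i4,i5  or.ALU sll.ALU  -- 2-wide
[4] i6  sll.ALU  -- RAW r2
[5] i7  sub.ALU  -- WAW r4
[6] i8  sll.ALU  -- RAW r4
[7] i9  add.ALU  -- tail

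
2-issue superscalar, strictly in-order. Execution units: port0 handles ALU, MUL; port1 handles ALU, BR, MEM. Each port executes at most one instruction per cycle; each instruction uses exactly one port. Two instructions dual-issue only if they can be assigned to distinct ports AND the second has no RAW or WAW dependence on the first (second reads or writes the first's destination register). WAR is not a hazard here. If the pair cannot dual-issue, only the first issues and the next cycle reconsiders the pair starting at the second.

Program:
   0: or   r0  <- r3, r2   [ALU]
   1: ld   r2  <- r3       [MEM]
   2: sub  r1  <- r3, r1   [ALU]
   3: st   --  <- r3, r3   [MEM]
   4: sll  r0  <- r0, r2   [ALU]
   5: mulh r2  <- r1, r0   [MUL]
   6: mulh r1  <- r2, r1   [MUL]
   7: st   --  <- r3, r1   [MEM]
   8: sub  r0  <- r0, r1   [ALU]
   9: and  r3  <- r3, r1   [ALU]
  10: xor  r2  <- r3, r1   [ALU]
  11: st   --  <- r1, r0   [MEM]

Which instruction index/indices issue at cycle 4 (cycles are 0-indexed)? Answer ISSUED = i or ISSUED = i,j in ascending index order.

ISSUED = 6

c0: i0,i1 or/ld  2-wide
c1: i2,i3 sub/st  2-wide
c2: i4 sll  RAW r0
c3: i5 mulh  no-port MUL/MUL
c4: i6 mulh  RAW r1
c5: i7,i8 st/sub  2-wide
c6: i9 and  RAW r3
c7: i10,i11 xor/st  2-wide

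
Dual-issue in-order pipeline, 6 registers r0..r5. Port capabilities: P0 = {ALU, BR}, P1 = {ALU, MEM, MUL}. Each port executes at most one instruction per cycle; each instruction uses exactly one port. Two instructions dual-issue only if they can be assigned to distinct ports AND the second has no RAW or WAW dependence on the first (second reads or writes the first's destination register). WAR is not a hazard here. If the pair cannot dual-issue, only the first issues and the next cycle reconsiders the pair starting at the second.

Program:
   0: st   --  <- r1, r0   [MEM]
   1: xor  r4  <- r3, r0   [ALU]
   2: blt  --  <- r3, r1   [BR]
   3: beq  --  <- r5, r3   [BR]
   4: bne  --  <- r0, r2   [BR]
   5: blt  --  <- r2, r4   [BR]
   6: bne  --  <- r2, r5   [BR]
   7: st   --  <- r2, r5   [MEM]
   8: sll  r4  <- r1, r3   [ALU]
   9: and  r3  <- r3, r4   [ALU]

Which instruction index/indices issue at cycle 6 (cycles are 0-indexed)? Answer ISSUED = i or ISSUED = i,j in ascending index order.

ISSUED = 8

#0 head=0: st.MEM xor.ALU i0,i1 pair
#1 head=2: blt.BR i2 no-port BR/BR
#2 head=3: beq.BR i3 no-port BR/BR
#3 head=4: bne.BR i4 no-port BR/BR
#4 head=5: blt.BR i5 no-port BR/BR
#5 head=6: bne.BR st.MEM i6,i7 pair
#6 head=8: sll.ALU i8 RAW r4
#7 head=9: and.ALU i9 tail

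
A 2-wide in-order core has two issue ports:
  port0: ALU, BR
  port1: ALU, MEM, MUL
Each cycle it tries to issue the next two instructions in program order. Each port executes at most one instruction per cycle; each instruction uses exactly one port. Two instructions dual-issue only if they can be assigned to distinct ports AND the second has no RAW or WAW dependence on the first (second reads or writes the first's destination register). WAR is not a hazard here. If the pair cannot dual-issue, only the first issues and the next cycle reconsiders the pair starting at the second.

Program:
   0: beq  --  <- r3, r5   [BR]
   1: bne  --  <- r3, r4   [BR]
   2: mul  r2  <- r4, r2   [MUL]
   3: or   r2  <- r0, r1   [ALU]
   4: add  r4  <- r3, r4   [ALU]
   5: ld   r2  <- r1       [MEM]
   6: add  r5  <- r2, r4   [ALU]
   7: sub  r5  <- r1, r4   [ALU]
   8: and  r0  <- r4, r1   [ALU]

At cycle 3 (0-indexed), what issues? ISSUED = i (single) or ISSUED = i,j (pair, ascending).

ISSUED = 5

  cy0 -> i0 (beq) no-port BR/BR
  cy1 -> i1/i2 (bne+mul) 2-wide
  cy2 -> i3/i4 (or+add) 2-wide
  cy3 -> i5 (ld) RAW r2
  cy4 -> i6 (add) WAW r5
  cy5 -> i7/i8 (sub+and) 2-wide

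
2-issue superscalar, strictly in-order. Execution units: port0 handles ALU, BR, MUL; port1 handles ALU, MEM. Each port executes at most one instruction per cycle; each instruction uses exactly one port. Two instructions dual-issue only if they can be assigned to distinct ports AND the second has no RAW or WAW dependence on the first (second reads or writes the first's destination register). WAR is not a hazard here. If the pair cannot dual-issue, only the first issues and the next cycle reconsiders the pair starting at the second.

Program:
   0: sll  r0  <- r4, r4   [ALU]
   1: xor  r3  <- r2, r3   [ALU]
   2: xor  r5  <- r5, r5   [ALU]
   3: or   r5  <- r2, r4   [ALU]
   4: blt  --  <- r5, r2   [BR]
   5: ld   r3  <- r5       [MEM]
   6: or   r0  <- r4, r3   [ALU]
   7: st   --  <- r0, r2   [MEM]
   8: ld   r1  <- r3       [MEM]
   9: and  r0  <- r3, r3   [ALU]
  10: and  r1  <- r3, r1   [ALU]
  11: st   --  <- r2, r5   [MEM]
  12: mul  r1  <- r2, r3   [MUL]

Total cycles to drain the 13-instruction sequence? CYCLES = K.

0. sll+xor @i0/i1  | dual
1. xor @i2  | WAW r5
2. or @i3  | RAW r5
3. blt+ld @i4/i5  | dual
4. or @i6  | RAW r0
5. st @i7  | no-port MEM/MEM
6. ld+and @i8/i9  | dual
7. and+st @i10/i11  | dual
8. mul @i12  | tail

CYCLES = 9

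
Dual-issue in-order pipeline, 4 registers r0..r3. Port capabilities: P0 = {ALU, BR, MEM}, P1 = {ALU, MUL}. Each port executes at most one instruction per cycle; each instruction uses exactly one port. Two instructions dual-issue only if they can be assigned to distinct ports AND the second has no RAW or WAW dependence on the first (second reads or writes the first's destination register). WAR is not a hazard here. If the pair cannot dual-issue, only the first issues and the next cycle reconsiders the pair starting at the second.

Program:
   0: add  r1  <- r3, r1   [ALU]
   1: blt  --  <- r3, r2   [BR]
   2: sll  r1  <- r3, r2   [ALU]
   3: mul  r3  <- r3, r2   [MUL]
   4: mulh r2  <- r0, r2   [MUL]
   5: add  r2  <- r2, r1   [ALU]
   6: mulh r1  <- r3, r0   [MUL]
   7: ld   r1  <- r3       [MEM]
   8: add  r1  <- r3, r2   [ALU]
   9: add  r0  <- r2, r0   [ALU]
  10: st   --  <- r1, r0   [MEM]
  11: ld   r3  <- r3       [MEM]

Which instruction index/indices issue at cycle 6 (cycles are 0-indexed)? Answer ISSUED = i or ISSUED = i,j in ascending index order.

ISSUED = 10

t=0 i0&i1:add/blt ; 2-wide
t=1 i2&i3:sll/mul ; 2-wide
t=2 i4:mulh ; RAW+WAW r2
t=3 i5&i6:add/mulh ; 2-wide
t=4 i7:ld ; WAW r1
t=5 i8&i9:add/add ; 2-wide
t=6 i10:st ; no-port MEM/MEM
t=7 i11:ld ; tail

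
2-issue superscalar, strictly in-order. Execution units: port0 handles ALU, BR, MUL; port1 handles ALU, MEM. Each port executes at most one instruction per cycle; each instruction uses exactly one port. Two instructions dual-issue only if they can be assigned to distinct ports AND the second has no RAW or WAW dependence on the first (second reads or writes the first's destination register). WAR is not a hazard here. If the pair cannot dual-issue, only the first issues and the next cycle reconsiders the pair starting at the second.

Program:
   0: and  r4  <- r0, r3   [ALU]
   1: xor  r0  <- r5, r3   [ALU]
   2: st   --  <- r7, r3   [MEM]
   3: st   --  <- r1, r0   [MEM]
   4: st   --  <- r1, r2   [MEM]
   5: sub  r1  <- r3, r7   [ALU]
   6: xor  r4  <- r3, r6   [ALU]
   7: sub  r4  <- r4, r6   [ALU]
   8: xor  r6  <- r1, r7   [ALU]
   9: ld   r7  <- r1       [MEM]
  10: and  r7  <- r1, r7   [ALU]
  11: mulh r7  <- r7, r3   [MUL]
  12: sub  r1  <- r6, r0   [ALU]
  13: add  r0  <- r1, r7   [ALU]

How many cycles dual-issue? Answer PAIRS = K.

  cy0 -> i0,i1 (and xor) pair
  cy1 -> i2 (st) no-port MEM/MEM
  cy2 -> i3 (st) no-port MEM/MEM
  cy3 -> i4,i5 (st sub) pair
  cy4 -> i6 (xor) RAW+WAW r4
  cy5 -> i7,i8 (sub xor) pair
  cy6 -> i9 (ld) RAW+WAW r7
  cy7 -> i10 (and) RAW+WAW r7
  cy8 -> i11,i12 (mulh sub) pair
  cy9 -> i13 (add) tail

PAIRS = 4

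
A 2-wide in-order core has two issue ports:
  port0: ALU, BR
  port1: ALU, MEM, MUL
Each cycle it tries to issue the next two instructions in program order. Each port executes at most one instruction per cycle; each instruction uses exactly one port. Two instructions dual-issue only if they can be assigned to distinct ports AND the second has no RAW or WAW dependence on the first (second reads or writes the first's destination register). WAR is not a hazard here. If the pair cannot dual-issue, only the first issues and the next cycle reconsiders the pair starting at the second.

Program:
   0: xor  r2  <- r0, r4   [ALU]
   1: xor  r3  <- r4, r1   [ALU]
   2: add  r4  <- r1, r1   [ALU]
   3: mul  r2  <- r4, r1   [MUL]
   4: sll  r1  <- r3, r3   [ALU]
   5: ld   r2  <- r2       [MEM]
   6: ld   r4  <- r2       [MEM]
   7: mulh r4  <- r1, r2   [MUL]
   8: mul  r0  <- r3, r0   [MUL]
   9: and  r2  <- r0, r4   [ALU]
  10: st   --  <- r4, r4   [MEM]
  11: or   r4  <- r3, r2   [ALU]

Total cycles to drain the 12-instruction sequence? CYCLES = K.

CYCLES = 9

  cy0 -> i0+i1 (xor+xor) pair
  cy1 -> i2 (add) RAW r4
  cy2 -> i3+i4 (mul+sll) pair
  cy3 -> i5 (ld) no-port MEM/MEM
  cy4 -> i6 (ld) no-port MEM/MUL
  cy5 -> i7 (mulh) no-port MUL/MUL
  cy6 -> i8 (mul) RAW r0
  cy7 -> i9+i10 (and+st) pair
  cy8 -> i11 (or) tail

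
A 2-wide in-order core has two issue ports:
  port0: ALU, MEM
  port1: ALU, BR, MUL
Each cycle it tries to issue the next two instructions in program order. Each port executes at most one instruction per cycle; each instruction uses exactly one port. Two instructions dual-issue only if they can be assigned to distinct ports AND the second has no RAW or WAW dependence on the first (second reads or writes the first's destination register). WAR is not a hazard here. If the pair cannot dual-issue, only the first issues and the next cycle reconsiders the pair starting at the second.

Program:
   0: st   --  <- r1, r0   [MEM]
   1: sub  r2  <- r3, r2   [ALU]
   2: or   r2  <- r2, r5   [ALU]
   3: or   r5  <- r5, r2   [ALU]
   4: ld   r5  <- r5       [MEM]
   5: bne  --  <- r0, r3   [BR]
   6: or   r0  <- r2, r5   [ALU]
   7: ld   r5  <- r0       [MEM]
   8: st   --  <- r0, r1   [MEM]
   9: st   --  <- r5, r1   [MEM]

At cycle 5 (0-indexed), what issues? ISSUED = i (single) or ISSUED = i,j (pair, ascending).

ISSUED = 7

t=0 i0+i1:st.MEM;sub.ALU ; dual
t=1 i2:or.ALU ; RAW r2
t=2 i3:or.ALU ; RAW+WAW r5
t=3 i4+i5:ld.MEM;bne.BR ; dual
t=4 i6:or.ALU ; RAW r0
t=5 i7:ld.MEM ; no-port MEM/MEM
t=6 i8:st.MEM ; no-port MEM/MEM
t=7 i9:st.MEM ; tail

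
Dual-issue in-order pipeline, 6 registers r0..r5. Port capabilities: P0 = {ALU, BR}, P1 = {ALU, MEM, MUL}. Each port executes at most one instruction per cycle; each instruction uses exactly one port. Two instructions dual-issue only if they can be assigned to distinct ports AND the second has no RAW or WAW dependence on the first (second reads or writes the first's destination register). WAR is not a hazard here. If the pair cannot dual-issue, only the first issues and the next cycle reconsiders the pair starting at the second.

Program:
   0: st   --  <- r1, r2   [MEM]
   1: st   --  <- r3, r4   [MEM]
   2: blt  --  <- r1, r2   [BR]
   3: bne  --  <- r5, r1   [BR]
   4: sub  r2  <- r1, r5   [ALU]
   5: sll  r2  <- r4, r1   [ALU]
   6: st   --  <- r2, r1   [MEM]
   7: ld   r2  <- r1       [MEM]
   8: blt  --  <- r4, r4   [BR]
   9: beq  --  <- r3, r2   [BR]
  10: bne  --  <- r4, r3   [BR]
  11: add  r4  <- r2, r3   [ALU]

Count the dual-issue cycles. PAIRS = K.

PAIRS = 4

[0] i0  st.MEM  -- no-port MEM/MEM
[1] i1,i2  st.MEM+blt.BR  -- pair
[2] i3,i4  bne.BR+sub.ALU  -- pair
[3] i5  sll.ALU  -- RAW r2
[4] i6  st.MEM  -- no-port MEM/MEM
[5] i7,i8  ld.MEM+blt.BR  -- pair
[6] i9  beq.BR  -- no-port BR/BR
[7] i10,i11  bne.BR+add.ALU  -- pair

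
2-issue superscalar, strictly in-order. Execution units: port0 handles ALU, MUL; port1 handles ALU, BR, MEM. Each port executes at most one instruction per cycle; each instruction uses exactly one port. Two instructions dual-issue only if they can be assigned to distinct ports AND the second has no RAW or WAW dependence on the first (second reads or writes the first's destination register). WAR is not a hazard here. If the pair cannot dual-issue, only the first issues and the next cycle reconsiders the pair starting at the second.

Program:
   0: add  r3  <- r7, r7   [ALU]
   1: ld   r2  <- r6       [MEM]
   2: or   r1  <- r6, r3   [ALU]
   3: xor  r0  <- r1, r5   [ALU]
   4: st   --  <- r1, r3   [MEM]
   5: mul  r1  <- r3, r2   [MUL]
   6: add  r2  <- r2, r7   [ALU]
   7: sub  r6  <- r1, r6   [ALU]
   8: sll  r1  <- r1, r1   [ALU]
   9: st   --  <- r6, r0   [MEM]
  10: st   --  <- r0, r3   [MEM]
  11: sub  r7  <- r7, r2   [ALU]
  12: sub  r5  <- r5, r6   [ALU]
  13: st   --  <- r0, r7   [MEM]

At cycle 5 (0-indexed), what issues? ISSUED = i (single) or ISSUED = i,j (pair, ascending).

#0 head=0: add/ld i0,i1 2-wide
#1 head=2: or i2 RAW r1
#2 head=3: xor/st i3,i4 2-wide
#3 head=5: mul/add i5,i6 2-wide
#4 head=7: sub/sll i7,i8 2-wide
#5 head=9: st i9 no-port MEM/MEM
#6 head=10: st/sub i10,i11 2-wide
#7 head=12: sub/st i12,i13 2-wide

ISSUED = 9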